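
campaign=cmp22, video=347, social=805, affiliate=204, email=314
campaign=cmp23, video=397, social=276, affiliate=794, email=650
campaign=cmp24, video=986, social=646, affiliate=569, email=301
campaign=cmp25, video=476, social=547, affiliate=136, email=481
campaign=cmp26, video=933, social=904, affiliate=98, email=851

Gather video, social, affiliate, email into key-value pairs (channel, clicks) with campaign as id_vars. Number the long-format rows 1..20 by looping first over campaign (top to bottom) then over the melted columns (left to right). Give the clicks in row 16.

481

20 rows total (5 × 4). Row 16: index ⌊(16-1)/4⌋ = 3 into campaign → cmp25; (16-1) mod 4 = 3 into the melted columns → email.
So row 16 is (cmp25, email, 481); clicks = 481.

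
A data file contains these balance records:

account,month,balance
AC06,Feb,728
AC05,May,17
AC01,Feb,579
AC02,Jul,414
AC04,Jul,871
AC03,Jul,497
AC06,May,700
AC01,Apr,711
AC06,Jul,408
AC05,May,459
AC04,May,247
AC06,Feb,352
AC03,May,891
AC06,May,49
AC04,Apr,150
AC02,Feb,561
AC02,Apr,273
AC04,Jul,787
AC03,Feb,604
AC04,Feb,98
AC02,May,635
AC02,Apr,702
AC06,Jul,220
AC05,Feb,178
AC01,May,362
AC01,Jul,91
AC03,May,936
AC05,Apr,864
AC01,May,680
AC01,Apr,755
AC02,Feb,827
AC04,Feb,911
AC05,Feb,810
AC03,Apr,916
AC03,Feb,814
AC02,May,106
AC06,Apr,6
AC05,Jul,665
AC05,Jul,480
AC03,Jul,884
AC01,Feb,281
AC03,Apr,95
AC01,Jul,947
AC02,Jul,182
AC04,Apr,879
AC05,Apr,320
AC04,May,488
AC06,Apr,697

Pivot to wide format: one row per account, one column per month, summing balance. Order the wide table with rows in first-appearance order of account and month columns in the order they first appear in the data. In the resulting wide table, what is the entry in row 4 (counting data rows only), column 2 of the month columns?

741

With rows in first-appearance order of account, row 4 is account=AC02. month columns in first-appearance order: Feb, May, Jul, Apr; column 2 is May.
Long rows with account=AC02, month=May: 635 + 106 = 741.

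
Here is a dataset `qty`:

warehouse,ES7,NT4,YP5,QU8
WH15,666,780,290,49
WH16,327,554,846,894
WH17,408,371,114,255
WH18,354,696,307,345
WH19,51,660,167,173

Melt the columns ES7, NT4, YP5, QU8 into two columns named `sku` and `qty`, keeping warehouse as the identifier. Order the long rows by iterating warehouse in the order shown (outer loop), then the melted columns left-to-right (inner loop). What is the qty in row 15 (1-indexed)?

20 rows total (5 × 4). Row 15: index ⌊(15-1)/4⌋ = 3 into warehouse → WH18; (15-1) mod 4 = 2 into the melted columns → YP5.
So row 15 is (WH18, YP5, 307); qty = 307.

307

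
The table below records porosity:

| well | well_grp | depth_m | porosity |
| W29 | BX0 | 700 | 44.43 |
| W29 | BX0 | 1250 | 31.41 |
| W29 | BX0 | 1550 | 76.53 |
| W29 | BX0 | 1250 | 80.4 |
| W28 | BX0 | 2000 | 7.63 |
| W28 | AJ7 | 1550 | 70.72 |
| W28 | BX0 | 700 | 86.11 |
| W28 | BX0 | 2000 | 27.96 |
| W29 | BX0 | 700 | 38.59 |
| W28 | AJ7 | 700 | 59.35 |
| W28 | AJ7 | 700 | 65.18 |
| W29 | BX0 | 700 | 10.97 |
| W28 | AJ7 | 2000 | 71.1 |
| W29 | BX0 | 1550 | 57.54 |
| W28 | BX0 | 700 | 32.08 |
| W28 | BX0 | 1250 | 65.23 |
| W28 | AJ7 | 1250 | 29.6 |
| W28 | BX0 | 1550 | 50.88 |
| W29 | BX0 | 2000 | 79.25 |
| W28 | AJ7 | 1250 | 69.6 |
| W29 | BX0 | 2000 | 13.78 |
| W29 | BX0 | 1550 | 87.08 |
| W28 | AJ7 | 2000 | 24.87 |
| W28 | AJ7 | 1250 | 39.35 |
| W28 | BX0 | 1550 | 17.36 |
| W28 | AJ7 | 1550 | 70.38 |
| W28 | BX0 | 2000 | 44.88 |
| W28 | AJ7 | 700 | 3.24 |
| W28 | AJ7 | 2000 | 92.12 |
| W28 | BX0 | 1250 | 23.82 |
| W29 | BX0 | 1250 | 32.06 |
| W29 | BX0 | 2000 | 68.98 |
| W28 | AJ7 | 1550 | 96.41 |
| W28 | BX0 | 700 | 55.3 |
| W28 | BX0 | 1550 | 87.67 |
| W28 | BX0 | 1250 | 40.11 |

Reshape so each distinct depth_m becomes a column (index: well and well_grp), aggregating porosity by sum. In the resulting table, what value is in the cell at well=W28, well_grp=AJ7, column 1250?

Rows with well=W28, well_grp=AJ7 and depth_m=1250: porosity values are 29.6, 69.6, 39.35.
29.6 + 69.6 + 39.35 = 138.55.

138.55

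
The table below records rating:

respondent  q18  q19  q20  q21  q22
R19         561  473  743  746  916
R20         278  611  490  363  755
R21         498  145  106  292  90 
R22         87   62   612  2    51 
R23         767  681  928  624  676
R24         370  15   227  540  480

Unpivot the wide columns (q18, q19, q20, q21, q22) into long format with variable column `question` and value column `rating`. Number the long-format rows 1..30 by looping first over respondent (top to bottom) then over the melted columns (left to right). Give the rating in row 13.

106

30 rows total (6 × 5). Row 13: index ⌊(13-1)/5⌋ = 2 into respondent → R21; (13-1) mod 5 = 2 into the melted columns → q20.
So row 13 is (R21, q20, 106); rating = 106.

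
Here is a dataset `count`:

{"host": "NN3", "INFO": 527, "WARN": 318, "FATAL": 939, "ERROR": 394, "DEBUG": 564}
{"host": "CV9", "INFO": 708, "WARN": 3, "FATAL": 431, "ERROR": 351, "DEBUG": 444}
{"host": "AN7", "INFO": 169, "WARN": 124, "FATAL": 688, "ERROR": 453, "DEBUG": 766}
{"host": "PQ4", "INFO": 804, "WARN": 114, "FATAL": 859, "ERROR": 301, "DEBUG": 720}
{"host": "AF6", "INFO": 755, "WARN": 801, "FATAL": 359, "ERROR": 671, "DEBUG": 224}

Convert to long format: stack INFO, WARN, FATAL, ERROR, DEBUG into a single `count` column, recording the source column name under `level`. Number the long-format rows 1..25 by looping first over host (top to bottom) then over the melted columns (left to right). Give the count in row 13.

25 rows total (5 × 5). Row 13: index ⌊(13-1)/5⌋ = 2 into host → AN7; (13-1) mod 5 = 2 into the melted columns → FATAL.
So row 13 is (AN7, FATAL, 688); count = 688.

688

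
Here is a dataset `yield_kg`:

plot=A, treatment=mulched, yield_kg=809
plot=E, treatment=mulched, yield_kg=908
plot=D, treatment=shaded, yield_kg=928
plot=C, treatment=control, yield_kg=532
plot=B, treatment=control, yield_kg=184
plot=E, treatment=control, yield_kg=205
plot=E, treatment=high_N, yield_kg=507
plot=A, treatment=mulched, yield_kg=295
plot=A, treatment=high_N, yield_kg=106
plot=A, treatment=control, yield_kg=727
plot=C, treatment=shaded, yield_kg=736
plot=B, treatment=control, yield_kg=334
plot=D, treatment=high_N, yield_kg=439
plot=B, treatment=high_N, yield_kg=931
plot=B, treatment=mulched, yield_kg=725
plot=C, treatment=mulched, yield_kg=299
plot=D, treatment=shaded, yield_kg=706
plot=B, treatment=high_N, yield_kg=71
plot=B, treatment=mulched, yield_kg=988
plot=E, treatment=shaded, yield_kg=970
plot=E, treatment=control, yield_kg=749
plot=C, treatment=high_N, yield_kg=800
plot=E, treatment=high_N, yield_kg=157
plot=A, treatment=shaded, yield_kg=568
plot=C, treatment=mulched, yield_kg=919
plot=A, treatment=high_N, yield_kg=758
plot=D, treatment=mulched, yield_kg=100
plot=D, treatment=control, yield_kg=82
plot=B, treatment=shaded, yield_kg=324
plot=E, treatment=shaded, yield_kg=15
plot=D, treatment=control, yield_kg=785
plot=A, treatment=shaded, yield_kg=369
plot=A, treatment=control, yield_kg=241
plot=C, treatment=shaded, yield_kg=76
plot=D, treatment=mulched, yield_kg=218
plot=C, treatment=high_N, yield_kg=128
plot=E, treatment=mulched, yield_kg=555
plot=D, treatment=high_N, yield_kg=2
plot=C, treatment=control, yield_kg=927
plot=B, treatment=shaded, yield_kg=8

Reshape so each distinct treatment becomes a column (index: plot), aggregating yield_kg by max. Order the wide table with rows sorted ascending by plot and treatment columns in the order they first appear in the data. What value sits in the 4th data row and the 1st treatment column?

With rows sorted ascending by plot, row 4 is plot=D. treatment columns in first-appearance order: mulched, shaded, control, high_N; column 1 is mulched.
Long rows with plot=D, treatment=mulched: max(100, 218) = 218.

218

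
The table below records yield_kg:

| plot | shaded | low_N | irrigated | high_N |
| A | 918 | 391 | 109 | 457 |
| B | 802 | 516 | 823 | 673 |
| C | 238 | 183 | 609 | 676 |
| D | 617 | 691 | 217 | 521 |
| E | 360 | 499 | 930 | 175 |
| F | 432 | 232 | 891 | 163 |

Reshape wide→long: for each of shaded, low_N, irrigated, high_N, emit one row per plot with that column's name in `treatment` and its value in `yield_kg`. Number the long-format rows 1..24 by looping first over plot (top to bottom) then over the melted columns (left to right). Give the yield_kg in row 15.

217

24 rows total (6 × 4). Row 15: index ⌊(15-1)/4⌋ = 3 into plot → D; (15-1) mod 4 = 2 into the melted columns → irrigated.
So row 15 is (D, irrigated, 217); yield_kg = 217.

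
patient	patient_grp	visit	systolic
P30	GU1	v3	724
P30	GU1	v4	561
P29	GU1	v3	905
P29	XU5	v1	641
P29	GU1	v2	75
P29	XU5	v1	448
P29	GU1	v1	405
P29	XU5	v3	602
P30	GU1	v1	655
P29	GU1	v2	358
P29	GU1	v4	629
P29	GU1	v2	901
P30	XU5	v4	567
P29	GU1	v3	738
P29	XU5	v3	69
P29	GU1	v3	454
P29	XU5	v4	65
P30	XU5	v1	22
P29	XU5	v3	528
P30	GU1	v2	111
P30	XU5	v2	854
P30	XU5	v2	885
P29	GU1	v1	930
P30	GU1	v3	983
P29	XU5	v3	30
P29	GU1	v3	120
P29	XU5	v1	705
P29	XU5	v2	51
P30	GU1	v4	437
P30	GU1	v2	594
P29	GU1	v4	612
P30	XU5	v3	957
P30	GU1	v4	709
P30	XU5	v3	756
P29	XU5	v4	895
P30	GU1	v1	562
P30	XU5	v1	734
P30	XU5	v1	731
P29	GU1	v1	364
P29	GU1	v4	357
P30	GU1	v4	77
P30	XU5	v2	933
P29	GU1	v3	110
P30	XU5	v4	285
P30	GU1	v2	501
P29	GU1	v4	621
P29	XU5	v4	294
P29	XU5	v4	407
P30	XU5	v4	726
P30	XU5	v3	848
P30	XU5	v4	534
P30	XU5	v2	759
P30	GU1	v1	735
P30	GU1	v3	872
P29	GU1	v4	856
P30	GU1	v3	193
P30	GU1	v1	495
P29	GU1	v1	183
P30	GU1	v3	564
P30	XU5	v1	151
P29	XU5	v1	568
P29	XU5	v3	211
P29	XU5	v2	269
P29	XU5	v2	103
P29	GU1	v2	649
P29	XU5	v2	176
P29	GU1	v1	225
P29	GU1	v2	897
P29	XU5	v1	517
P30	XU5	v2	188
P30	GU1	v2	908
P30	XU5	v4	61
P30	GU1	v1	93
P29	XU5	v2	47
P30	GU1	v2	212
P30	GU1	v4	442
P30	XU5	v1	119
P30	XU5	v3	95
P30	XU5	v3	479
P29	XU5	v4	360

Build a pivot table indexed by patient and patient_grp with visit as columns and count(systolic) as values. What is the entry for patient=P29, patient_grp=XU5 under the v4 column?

Rows with patient=P29, patient_grp=XU5 and visit=v4: systolic values are 65, 895, 294, 407, 360.
5 rows match — count = 5.

5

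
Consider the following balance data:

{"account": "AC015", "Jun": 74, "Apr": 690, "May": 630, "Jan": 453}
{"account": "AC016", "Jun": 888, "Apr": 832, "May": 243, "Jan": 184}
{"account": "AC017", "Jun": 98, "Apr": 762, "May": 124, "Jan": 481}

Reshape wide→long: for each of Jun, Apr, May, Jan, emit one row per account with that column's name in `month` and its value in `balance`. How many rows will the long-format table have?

12

3 account values × 4 melted columns = 12 rows.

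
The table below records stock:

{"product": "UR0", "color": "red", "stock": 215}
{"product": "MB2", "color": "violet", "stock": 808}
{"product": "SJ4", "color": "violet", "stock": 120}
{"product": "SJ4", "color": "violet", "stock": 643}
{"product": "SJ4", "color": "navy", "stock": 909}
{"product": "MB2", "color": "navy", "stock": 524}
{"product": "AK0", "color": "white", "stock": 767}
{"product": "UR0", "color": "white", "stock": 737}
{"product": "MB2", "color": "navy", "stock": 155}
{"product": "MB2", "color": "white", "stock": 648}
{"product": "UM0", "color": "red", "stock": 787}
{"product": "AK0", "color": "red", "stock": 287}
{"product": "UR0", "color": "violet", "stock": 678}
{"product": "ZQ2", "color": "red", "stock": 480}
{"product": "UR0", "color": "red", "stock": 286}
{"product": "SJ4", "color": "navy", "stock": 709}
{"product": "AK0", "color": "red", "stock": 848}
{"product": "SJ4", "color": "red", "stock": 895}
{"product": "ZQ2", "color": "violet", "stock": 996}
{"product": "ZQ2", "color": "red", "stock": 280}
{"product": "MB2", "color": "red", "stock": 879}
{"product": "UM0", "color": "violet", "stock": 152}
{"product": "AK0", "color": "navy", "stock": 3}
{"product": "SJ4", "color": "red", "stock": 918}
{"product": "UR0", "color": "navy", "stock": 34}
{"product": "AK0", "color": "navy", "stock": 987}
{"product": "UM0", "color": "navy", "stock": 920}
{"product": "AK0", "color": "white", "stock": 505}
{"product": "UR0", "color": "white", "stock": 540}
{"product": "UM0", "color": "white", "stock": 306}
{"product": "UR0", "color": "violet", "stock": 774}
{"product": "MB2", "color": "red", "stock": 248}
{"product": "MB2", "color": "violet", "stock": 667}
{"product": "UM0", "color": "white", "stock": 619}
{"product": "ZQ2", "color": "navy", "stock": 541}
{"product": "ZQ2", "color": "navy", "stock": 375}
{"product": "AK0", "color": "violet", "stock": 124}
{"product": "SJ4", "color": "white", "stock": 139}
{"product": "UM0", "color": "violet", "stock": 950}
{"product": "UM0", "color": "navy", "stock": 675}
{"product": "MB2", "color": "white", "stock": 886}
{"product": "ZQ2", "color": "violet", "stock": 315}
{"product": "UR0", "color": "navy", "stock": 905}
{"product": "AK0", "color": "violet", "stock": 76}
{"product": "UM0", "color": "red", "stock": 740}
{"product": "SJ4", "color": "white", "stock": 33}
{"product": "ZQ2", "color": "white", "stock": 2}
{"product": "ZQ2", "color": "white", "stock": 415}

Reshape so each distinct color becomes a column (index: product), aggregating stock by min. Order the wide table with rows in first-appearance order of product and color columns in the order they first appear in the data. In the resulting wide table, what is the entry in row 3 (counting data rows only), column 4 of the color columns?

With rows in first-appearance order of product, row 3 is product=SJ4. color columns in first-appearance order: red, violet, navy, white; column 4 is white.
Long rows with product=SJ4, color=white: min(139, 33) = 33.

33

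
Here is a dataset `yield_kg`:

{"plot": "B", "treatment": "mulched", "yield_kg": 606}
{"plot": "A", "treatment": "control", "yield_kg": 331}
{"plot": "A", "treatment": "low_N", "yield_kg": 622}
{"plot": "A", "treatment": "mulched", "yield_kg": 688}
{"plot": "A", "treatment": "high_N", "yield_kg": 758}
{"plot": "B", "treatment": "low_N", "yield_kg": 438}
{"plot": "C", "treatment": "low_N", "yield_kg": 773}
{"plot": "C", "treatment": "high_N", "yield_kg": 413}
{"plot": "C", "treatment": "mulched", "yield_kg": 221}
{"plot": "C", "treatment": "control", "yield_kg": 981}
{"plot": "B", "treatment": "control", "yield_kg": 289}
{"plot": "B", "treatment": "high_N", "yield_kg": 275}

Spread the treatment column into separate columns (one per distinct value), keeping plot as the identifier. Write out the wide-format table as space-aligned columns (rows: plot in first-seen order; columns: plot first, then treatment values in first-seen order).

Columns: plot plus the 4 distinct treatment values (mulched, control, low_N, high_N).
For example, row B column mulched takes yield_kg=606 from the long row (B, mulched).

plot  mulched  control  low_N  high_N
B     606      289      438    275   
A     688      331      622    758   
C     221      981      773    413   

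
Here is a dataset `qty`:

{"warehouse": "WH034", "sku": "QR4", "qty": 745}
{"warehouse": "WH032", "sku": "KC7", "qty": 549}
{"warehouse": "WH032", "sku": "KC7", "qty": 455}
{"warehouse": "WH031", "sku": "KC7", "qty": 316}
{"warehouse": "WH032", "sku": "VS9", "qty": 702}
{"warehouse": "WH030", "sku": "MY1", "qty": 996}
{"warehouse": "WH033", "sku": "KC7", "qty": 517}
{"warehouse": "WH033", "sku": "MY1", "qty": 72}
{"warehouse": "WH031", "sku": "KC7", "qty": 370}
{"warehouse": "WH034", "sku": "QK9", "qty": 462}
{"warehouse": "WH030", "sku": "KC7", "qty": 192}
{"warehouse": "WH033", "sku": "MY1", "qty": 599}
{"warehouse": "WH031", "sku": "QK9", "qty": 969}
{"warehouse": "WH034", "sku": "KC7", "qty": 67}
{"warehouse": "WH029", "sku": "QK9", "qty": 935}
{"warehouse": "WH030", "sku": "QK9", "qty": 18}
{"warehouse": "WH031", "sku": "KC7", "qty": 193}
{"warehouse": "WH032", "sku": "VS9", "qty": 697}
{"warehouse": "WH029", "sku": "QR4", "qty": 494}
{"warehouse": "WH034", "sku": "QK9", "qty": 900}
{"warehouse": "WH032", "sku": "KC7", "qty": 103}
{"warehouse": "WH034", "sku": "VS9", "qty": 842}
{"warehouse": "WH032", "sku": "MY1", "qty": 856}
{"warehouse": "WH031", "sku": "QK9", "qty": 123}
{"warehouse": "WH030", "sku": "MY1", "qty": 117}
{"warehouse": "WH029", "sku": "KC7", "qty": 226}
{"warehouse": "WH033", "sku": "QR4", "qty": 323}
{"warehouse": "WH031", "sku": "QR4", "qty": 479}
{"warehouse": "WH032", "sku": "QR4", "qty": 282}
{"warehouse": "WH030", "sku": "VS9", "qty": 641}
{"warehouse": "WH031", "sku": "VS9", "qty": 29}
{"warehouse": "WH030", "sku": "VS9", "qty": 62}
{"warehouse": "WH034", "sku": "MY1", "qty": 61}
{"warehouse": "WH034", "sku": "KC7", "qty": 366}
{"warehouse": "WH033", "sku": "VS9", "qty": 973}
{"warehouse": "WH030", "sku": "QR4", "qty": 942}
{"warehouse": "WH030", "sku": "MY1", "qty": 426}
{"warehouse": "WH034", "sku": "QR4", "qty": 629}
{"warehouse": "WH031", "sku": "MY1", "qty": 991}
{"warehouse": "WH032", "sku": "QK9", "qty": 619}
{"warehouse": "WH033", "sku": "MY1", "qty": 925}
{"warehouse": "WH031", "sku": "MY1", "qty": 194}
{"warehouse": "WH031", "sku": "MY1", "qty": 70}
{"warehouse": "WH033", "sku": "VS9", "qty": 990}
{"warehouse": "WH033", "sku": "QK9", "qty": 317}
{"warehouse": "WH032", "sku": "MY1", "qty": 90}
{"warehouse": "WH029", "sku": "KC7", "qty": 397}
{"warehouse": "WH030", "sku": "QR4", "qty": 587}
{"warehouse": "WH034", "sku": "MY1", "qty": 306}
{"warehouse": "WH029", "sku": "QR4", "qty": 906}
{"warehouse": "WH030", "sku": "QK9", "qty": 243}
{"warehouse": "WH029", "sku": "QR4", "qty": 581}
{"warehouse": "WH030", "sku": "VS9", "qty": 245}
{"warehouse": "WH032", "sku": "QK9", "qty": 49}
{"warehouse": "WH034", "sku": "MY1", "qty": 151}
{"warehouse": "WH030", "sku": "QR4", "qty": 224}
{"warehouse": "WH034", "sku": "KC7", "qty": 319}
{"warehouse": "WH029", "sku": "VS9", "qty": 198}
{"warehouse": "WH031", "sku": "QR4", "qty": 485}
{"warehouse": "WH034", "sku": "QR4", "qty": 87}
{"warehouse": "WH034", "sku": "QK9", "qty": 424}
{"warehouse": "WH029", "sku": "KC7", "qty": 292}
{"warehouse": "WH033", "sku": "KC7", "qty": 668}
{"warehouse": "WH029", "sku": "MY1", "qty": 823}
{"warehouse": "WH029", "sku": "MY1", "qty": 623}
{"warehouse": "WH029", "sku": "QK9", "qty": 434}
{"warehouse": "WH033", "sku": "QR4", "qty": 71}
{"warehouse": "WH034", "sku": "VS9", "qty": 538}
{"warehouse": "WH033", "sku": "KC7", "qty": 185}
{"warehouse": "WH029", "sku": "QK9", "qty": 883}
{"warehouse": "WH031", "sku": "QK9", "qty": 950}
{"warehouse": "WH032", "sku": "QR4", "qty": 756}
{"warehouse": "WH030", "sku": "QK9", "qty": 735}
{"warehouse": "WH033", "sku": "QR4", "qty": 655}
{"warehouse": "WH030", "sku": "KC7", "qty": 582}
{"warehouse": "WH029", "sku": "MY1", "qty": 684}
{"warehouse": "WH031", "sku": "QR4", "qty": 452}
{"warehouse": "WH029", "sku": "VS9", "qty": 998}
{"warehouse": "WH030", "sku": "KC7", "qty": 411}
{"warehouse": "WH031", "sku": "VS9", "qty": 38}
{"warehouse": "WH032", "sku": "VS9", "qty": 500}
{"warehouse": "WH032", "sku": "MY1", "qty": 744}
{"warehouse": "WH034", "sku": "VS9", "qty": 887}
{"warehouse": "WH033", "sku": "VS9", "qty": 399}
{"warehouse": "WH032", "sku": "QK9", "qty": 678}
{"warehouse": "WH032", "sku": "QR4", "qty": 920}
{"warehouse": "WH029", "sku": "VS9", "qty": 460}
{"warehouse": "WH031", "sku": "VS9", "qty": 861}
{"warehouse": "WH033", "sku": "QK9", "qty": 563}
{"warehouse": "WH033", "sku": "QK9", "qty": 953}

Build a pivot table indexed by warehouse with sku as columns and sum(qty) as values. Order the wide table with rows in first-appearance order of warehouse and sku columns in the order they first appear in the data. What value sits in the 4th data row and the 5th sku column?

With rows in first-appearance order of warehouse, row 4 is warehouse=WH030. sku columns in first-appearance order: QR4, KC7, VS9, MY1, QK9; column 5 is QK9.
Long rows with warehouse=WH030, sku=QK9: 18 + 243 + 735 = 996.

996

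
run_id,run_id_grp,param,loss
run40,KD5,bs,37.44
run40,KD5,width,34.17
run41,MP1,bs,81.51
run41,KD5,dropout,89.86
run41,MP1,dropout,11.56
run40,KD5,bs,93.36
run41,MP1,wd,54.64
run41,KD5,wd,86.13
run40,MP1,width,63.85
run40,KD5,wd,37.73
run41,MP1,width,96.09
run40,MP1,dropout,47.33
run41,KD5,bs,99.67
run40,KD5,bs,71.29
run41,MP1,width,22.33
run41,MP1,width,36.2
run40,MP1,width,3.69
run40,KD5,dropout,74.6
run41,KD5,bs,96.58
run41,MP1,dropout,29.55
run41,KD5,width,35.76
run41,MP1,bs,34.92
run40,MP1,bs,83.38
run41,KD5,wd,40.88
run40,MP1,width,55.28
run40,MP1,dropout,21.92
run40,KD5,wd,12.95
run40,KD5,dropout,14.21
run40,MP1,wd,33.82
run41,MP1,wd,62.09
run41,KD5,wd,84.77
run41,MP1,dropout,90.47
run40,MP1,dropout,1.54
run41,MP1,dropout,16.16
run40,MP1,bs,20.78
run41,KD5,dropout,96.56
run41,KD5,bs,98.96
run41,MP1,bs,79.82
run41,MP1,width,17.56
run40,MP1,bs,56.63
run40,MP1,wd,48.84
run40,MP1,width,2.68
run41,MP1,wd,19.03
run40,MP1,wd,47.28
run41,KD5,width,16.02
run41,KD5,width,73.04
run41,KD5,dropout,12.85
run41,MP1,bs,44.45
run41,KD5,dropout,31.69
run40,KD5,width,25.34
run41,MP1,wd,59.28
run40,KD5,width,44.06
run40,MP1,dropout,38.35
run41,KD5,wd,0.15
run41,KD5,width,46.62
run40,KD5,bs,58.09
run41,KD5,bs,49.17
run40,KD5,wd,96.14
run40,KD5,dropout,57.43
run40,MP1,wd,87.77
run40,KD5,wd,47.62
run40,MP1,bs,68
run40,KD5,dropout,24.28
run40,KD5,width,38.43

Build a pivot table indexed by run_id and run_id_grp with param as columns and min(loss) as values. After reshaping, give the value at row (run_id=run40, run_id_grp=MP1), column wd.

Rows with run_id=run40, run_id_grp=MP1 and param=wd: loss values are 33.82, 48.84, 47.28, 87.77.
min(33.82, 48.84, 47.28, 87.77) = 33.82.

33.82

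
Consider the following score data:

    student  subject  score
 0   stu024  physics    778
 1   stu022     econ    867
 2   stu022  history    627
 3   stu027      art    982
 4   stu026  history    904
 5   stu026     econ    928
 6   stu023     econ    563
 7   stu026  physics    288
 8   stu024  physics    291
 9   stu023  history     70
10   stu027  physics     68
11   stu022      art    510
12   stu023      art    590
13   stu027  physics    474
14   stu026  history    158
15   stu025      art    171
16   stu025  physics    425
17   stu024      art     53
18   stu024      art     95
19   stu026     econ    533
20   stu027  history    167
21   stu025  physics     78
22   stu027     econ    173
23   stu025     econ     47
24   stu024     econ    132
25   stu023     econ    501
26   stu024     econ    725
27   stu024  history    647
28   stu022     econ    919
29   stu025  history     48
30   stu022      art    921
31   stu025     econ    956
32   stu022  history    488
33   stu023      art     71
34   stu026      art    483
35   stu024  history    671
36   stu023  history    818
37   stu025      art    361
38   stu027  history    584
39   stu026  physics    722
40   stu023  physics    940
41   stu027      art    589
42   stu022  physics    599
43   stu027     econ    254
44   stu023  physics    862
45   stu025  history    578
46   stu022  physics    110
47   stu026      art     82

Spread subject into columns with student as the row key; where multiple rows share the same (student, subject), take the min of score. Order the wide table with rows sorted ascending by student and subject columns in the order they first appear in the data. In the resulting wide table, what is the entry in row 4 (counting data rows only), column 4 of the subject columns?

With rows sorted ascending by student, row 4 is student=stu025. subject columns in first-appearance order: physics, econ, history, art; column 4 is art.
Long rows with student=stu025, subject=art: min(171, 361) = 171.

171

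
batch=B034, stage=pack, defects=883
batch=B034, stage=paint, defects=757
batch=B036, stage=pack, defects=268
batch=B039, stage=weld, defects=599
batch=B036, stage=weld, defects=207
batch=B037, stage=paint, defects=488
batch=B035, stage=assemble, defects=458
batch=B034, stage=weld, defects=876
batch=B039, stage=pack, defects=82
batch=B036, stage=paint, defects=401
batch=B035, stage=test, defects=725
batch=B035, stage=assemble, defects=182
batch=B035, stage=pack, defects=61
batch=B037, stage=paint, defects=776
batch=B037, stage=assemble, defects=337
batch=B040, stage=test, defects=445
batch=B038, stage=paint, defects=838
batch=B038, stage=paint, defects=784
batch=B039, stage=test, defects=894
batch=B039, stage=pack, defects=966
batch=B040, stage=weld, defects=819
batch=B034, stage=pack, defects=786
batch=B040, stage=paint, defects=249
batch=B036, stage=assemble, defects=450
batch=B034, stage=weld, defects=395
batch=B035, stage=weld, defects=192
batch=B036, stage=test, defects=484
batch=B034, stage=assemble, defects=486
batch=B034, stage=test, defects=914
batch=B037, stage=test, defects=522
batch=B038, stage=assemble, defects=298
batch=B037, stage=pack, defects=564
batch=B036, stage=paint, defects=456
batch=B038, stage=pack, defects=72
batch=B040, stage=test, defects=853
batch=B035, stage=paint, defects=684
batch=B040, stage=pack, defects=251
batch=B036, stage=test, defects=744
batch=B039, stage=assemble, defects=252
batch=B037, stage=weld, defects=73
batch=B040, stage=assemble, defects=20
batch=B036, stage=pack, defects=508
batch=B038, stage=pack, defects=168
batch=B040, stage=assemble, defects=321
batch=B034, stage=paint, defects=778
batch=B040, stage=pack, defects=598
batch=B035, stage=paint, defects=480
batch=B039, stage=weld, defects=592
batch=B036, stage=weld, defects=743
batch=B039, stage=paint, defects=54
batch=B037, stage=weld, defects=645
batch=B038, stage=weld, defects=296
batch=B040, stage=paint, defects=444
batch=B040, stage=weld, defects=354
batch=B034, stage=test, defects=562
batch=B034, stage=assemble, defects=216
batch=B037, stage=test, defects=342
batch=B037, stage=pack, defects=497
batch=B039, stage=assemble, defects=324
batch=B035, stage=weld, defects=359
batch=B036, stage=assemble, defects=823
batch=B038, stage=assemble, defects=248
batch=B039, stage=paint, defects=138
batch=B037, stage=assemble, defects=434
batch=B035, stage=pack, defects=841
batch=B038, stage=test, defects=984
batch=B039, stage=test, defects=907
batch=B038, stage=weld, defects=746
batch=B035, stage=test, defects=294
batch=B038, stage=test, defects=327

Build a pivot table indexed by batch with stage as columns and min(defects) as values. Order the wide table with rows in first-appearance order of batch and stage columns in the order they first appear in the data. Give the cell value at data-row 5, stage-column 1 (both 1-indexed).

61

With rows in first-appearance order of batch, row 5 is batch=B035. stage columns in first-appearance order: pack, paint, weld, assemble, test; column 1 is pack.
Long rows with batch=B035, stage=pack: min(61, 841) = 61.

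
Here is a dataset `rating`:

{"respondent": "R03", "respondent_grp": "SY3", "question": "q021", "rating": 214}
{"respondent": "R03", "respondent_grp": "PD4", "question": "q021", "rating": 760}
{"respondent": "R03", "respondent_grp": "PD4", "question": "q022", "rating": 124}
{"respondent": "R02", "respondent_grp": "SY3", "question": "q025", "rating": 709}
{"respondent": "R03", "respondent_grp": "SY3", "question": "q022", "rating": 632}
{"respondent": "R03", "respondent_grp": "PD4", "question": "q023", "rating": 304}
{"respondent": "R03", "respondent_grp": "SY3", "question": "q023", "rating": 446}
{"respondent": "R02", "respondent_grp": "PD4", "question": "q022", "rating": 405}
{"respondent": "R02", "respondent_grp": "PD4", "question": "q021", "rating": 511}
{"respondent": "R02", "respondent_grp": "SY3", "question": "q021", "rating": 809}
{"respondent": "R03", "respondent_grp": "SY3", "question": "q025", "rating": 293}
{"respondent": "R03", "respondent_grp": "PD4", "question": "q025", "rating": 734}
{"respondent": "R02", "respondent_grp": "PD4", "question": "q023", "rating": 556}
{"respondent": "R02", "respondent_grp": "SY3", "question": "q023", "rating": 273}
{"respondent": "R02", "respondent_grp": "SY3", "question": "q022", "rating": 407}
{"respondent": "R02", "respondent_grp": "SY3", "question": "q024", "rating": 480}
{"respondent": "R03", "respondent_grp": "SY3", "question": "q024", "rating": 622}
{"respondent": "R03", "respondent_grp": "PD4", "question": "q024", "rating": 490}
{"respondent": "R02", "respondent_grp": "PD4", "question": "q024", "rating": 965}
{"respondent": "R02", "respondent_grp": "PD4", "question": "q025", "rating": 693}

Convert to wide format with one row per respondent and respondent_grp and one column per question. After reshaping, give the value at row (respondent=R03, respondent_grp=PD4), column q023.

Wide layout: rows indexed by respondent and respondent_grp, columns are the 5 distinct question values (q021, q022, q025, q023, q024).
Cell (respondent=R03, respondent_grp=PD4, question=q023) draws from the long row where respondent=R03, respondent_grp=PD4 and question=q023, which has rating=304.

304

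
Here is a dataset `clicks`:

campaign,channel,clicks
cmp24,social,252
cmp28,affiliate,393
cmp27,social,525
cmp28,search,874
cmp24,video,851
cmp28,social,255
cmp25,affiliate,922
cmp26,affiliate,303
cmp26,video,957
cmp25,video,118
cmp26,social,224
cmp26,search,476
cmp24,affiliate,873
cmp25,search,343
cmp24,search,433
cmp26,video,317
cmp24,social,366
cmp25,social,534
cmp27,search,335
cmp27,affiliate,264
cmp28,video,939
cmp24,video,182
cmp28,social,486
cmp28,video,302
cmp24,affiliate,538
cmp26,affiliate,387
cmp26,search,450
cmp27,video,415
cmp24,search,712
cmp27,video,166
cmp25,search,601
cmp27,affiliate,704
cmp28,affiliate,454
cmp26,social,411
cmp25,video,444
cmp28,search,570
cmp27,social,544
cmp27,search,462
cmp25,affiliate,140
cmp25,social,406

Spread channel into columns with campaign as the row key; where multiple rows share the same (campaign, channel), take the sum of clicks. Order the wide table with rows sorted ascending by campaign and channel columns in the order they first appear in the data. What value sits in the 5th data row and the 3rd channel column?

With rows sorted ascending by campaign, row 5 is campaign=cmp28. channel columns in first-appearance order: social, affiliate, search, video; column 3 is search.
Long rows with campaign=cmp28, channel=search: 874 + 570 = 1444.

1444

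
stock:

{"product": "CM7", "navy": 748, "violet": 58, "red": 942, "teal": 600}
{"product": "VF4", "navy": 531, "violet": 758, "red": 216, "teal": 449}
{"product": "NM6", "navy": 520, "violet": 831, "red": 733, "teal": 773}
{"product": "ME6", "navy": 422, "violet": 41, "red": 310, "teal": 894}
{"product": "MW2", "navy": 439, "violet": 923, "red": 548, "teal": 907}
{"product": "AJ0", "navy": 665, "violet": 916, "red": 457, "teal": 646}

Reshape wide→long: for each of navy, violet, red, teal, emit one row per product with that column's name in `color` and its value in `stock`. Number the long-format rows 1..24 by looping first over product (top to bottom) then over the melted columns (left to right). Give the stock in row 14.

24 rows total (6 × 4). Row 14: index ⌊(14-1)/4⌋ = 3 into product → ME6; (14-1) mod 4 = 1 into the melted columns → violet.
So row 14 is (ME6, violet, 41); stock = 41.

41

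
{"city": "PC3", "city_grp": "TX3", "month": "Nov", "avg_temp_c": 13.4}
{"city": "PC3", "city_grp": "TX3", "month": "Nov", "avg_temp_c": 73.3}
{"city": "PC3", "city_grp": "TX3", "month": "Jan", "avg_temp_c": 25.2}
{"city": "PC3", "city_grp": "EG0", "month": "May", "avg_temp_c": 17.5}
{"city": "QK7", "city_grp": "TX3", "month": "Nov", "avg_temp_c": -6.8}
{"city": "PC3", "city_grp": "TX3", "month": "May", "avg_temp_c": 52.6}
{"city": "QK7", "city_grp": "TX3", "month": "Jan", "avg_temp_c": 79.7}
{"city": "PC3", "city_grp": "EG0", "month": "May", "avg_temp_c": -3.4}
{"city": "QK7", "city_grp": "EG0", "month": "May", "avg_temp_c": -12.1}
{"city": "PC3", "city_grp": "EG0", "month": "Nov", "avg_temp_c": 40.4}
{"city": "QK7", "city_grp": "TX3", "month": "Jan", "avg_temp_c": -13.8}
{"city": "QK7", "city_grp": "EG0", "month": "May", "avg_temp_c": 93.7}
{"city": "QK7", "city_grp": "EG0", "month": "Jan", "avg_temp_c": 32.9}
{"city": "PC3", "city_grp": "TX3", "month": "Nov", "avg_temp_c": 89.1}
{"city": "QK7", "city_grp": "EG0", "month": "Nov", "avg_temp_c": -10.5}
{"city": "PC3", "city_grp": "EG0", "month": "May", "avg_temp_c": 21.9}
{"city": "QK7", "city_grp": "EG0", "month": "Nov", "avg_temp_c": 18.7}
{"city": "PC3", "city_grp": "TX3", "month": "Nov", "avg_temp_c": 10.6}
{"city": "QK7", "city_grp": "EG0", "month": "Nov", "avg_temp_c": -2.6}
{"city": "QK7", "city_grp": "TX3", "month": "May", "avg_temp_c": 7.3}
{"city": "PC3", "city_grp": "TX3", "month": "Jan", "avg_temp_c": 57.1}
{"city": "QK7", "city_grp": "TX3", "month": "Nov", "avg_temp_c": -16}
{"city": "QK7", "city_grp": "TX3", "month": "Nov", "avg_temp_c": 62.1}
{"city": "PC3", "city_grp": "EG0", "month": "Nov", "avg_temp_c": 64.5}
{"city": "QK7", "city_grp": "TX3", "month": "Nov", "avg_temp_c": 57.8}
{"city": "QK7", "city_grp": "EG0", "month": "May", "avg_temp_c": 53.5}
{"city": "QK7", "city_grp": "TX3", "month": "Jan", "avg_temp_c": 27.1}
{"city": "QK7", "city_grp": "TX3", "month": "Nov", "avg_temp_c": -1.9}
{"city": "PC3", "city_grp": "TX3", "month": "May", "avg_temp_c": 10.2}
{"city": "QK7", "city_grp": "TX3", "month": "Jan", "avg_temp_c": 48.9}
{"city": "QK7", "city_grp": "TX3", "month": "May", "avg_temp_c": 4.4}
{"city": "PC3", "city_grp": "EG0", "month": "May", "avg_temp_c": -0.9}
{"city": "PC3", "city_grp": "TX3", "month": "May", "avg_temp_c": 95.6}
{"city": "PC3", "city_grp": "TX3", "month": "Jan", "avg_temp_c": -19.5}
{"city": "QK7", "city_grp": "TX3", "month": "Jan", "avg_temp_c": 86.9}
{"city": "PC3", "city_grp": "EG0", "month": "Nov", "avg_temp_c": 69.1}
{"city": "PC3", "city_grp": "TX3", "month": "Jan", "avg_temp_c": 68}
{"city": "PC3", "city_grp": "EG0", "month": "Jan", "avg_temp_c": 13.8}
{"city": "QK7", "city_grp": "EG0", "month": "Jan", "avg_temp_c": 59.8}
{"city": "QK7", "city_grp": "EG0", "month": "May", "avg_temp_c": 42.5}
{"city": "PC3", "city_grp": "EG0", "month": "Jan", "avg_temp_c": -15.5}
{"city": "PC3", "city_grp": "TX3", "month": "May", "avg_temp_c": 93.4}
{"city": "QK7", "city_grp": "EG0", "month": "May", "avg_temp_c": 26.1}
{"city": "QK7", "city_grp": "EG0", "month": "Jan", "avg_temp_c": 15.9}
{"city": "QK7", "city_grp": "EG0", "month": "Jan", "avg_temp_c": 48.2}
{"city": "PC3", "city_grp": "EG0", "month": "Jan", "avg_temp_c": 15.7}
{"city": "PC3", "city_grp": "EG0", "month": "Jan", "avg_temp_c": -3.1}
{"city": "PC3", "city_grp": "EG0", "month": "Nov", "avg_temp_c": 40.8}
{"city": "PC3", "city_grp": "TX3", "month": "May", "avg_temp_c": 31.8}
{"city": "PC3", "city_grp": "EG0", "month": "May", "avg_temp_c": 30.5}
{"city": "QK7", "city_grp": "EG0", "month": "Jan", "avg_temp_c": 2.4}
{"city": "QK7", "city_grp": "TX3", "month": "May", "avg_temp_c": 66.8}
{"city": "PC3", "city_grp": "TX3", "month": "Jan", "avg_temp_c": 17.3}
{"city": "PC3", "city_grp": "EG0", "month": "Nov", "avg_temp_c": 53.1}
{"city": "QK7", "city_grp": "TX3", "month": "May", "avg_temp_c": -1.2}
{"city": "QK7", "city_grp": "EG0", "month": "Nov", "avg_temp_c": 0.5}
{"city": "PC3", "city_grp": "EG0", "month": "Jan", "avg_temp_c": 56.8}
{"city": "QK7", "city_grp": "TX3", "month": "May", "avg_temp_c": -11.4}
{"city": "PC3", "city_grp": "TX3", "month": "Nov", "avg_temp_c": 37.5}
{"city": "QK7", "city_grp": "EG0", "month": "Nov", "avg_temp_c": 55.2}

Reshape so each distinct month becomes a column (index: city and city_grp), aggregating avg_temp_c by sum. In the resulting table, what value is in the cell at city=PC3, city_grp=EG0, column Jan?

Rows with city=PC3, city_grp=EG0 and month=Jan: avg_temp_c values are 13.8, -15.5, 15.7, -3.1, 56.8.
13.8 + -15.5 + 15.7 + -3.1 + 56.8 = 67.7.

67.7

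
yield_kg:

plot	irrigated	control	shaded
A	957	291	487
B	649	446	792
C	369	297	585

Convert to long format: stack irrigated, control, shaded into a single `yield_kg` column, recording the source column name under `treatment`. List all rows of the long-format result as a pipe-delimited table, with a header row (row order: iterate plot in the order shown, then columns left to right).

Each (plot, column) pair becomes one row: 3 × 3 = 9 rows.
For example, (A, irrigated) → yield_kg=957.

| plot | treatment | yield_kg |
| A | irrigated | 957 |
| A | control | 291 |
| A | shaded | 487 |
| B | irrigated | 649 |
| B | control | 446 |
| B | shaded | 792 |
| C | irrigated | 369 |
| C | control | 297 |
| C | shaded | 585 |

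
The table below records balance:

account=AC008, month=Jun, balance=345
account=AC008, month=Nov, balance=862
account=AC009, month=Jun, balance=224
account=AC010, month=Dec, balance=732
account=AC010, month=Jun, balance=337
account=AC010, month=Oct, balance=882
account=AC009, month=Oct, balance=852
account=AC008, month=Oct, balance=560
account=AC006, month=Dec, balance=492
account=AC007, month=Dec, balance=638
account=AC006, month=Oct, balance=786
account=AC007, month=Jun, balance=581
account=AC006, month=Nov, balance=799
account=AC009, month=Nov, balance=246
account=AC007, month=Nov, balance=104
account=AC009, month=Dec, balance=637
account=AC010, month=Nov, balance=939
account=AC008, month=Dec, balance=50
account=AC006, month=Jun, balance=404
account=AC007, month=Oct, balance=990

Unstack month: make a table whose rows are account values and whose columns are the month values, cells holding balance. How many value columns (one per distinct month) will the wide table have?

4

4 distinct month values: Jun, Nov, Dec, Oct.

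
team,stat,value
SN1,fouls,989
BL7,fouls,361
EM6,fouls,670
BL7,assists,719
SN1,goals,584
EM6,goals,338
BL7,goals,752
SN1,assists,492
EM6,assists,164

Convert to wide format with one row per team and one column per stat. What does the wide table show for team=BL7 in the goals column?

752

Wide layout: rows indexed by team, columns are the 3 distinct stat values (fouls, assists, goals).
Cell (team=BL7, stat=goals) draws from the long row where team=BL7 and stat=goals, which has value=752.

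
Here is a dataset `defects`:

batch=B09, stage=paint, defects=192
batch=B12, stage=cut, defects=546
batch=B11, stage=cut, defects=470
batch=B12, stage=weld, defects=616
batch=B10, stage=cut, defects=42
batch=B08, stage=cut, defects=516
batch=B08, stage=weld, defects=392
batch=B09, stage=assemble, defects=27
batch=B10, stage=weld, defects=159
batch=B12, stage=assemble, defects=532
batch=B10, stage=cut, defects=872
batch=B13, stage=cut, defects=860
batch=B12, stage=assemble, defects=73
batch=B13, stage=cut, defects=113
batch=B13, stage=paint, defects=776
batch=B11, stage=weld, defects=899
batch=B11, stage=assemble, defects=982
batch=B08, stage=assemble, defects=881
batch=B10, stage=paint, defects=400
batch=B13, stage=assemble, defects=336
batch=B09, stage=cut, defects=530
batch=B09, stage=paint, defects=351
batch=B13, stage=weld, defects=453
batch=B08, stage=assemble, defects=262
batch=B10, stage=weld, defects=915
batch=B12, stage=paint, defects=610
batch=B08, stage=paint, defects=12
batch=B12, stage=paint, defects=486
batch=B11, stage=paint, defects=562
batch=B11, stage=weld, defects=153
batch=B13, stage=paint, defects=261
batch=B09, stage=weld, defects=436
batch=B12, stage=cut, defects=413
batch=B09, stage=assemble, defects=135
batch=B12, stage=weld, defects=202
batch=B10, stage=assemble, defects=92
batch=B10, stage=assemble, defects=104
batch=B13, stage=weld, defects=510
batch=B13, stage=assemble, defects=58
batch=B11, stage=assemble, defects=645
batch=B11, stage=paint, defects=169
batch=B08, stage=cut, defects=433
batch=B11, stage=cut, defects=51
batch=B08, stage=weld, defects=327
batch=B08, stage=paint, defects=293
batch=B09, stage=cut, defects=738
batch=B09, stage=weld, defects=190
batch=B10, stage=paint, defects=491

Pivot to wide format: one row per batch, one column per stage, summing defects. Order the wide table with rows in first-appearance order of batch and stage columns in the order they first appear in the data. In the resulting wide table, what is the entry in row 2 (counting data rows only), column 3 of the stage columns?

818

With rows in first-appearance order of batch, row 2 is batch=B12. stage columns in first-appearance order: paint, cut, weld, assemble; column 3 is weld.
Long rows with batch=B12, stage=weld: 616 + 202 = 818.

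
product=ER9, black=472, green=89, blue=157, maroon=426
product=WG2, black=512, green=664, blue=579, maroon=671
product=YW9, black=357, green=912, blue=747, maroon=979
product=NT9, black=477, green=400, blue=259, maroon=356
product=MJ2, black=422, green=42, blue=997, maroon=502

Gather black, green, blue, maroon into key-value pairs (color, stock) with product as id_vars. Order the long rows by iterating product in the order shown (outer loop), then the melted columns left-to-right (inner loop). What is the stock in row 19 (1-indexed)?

997

20 rows total (5 × 4). Row 19: index ⌊(19-1)/4⌋ = 4 into product → MJ2; (19-1) mod 4 = 2 into the melted columns → blue.
So row 19 is (MJ2, blue, 997); stock = 997.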